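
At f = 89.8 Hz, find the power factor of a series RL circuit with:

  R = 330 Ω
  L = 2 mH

Step 1 — Angular frequency: ω = 2π·f = 2π·89.8 = 564.2 rad/s.
Step 2 — Component impedances:
  R: Z = R = 330 Ω
  L: Z = jωL = j·564.2·0.002 = 0 + j1.128 Ω
Step 3 — Series combination: Z_total = R + L = 330 + j1.128 Ω = 330∠0.2° Ω.
Step 4 — Power factor: PF = cos(φ) = Re(Z)/|Z| = 330/330 = 1.
Step 5 — Type: Im(Z) = 1.128 ⇒ lagging (phase φ = 0.2°).

PF = 1 (lagging, φ = 0.2°)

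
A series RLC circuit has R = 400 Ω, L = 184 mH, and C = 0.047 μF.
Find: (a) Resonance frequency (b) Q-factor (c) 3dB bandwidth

Step 1 — Resonance: ω₀ = 1/√(LC) = 1/√(0.184·4.7e-08) = 1.075e+04 rad/s.
Step 2 — f₀ = ω₀/(2π) = 1711 Hz.
Step 3 — Series Q: Q = ω₀L/R = 1.075e+04·0.184/400 = 4.947.
Step 4 — Bandwidth: Δω = ω₀/Q = 2174 rad/s; BW = Δω/(2π) = 346 Hz.

(a) f₀ = 1711 Hz  (b) Q = 4.947  (c) BW = 346 Hz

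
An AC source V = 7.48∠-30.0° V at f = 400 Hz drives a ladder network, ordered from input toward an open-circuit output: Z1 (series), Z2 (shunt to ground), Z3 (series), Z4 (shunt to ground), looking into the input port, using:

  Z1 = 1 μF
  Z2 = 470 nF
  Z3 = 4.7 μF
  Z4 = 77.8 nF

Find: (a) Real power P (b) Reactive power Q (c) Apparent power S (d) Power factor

Step 1 — Angular frequency: ω = 2π·f = 2π·400 = 2513 rad/s.
Step 2 — Component impedances:
  Z1: Z = 1/(jωC) = -j/(ω·C) = 0 - j397.9 Ω
  Z2: Z = 1/(jωC) = -j/(ω·C) = 0 - j846.6 Ω
  Z3: Z = 1/(jωC) = -j/(ω·C) = 0 - j84.66 Ω
  Z4: Z = 1/(jωC) = -j/(ω·C) = 0 - j5114 Ω
Step 3 — Ladder network (open output): work backward from the far end, alternating series and parallel combinations. Z_in = 0 - j1126 Ω = 1126∠-90.0° Ω.
Step 4 — Source phasor: V = 7.48∠-30.0° V = 6.478 - j3.74 V.
Step 5 — Current: I = V / Z = 0.003322 + j0.005753 A = 0.006644∠60.0° A.
Step 6 — Complex power: S = V·I* = 0 - j0.04969 VA.
Step 7 — Real power: P = Re(S) = 0 W.
Step 8 — Reactive power: Q = Im(S) = -0.04969 VAR.
Step 9 — Apparent power: |S| = 0.04969 VA.
Step 10 — Power factor: PF = P/|S| = 0 (leading).

(a) P = 0 W  (b) Q = -0.04969 VAR  (c) S = 0.04969 VA  (d) PF = 0 (leading)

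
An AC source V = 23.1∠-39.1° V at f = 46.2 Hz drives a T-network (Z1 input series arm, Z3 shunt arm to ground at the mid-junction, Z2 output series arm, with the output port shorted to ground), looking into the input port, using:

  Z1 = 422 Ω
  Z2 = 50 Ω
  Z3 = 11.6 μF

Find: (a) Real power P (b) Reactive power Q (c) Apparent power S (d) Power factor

Step 1 — Angular frequency: ω = 2π·f = 2π·46.2 = 290.3 rad/s.
Step 2 — Component impedances:
  Z1: Z = R = 422 Ω
  Z2: Z = R = 50 Ω
  Z3: Z = 1/(jωC) = -j/(ω·C) = 0 - j297 Ω
Step 3 — With the output port shorted to ground, the output series arm Z2 runs from the junction to ground; the shunt arm Z3 also runs from the junction to ground. They appear in parallel: Z3 || Z2 = 48.62 - j8.186 Ω.
Step 4 — Series with input arm Z1: Z_in = Z1 + (Z3 || Z2) = 470.6 - j8.186 Ω = 470.7∠-1.0° Ω.
Step 5 — Source phasor: V = 23.1∠-39.1° V = 17.93 - j14.57 V.
Step 6 — Current: I = V / Z = 0.03862 - j0.03028 A = 0.04908∠-38.1° A.
Step 7 — Complex power: S = V·I* = 1.133 - j0.01972 VA.
Step 8 — Real power: P = Re(S) = 1.133 W.
Step 9 — Reactive power: Q = Im(S) = -0.01972 VAR.
Step 10 — Apparent power: |S| = 1.134 VA.
Step 11 — Power factor: PF = P/|S| = 0.9998 (leading).

(a) P = 1.133 W  (b) Q = -0.01972 VAR  (c) S = 1.134 VA  (d) PF = 0.9998 (leading)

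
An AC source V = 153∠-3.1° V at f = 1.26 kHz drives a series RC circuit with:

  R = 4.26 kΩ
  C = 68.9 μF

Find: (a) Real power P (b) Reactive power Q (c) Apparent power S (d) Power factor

Step 1 — Angular frequency: ω = 2π·f = 2π·1260 = 7917 rad/s.
Step 2 — Component impedances:
  R: Z = R = 4260 Ω
  C: Z = 1/(jωC) = -j/(ω·C) = 0 - j1.833 Ω
Step 3 — Series combination: Z_total = R + C = 4260 - j1.833 Ω = 4260∠-0.0° Ω.
Step 4 — Source phasor: V = 153∠-3.1° V = 152.8 - j8.274 V.
Step 5 — Current: I = V / Z = 0.03586 - j0.001927 A = 0.03592∠-3.1° A.
Step 6 — Complex power: S = V·I* = 5.495 - j0.002365 VA.
Step 7 — Real power: P = Re(S) = 5.495 W.
Step 8 — Reactive power: Q = Im(S) = -0.002365 VAR.
Step 9 — Apparent power: |S| = 5.495 VA.
Step 10 — Power factor: PF = P/|S| = 1 (leading).

(a) P = 5.495 W  (b) Q = -0.002365 VAR  (c) S = 5.495 VA  (d) PF = 1 (leading)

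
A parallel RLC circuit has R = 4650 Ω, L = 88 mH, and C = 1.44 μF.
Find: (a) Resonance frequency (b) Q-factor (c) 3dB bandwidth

Step 1 — Resonance: ω₀ = 1/√(LC) = 1/√(0.088·1.44e-06) = 2809 rad/s.
Step 2 — f₀ = ω₀/(2π) = 447.1 Hz.
Step 3 — Parallel Q: Q = R/(ω₀L) = 4650/(2809·0.088) = 18.81.
Step 4 — Bandwidth: Δω = ω₀/Q = 149.3 rad/s; BW = Δω/(2π) = 23.77 Hz.

(a) f₀ = 447.1 Hz  (b) Q = 18.81  (c) BW = 23.77 Hz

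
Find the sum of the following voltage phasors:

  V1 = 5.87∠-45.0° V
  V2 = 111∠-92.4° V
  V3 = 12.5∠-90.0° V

Step 1 — Convert each phasor to rectangular form:
  V1 = 5.87·(cos(-45.0°) + j·sin(-45.0°)) = 4.151 - j4.151 V
  V2 = 111·(cos(-92.4°) + j·sin(-92.4°)) = -4.648 - j110.9 V
  V3 = 12.5·(cos(-90.0°) + j·sin(-90.0°)) = 0 - j12.5 V
Step 2 — Sum components: V_total = -0.4975 - j127.6 V.
Step 3 — Convert to polar: |V_total| = 127.6 V, ∠V_total = -90.2°.

V_total = 127.6∠-90.2° V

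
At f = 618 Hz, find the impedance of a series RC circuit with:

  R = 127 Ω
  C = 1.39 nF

Step 1 — Angular frequency: ω = 2π·f = 2π·618 = 3883 rad/s.
Step 2 — Component impedances:
  R: Z = R = 127 Ω
  C: Z = 1/(jωC) = -j/(ω·C) = 0 - j1.853e+05 Ω
Step 3 — Series combination: Z_total = R + C = 127 - j1.853e+05 Ω = 1.853e+05∠-90.0° Ω.

Z = 127 - j1.853e+05 Ω = 1.853e+05∠-90.0° Ω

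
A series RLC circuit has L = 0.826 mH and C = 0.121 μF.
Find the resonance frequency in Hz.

Step 1 — Resonance condition Im(Z)=0 gives ω₀ = 1/√(LC).
Step 2 — ω₀ = 1/√(0.000826·1.21e-07) = 1e+05 rad/s.
Step 3 — f₀ = ω₀/(2π) = 1.592e+04 Hz.

f₀ = 1.592e+04 Hz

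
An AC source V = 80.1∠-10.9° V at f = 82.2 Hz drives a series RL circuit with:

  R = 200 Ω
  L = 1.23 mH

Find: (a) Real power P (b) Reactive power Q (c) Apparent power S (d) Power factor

Step 1 — Angular frequency: ω = 2π·f = 2π·82.2 = 516.5 rad/s.
Step 2 — Component impedances:
  R: Z = R = 200 Ω
  L: Z = jωL = j·516.5·0.00123 = 0 + j0.6353 Ω
Step 3 — Series combination: Z_total = R + L = 200 + j0.6353 Ω = 200∠0.2° Ω.
Step 4 — Source phasor: V = 80.1∠-10.9° V = 78.65 - j15.15 V.
Step 5 — Current: I = V / Z = 0.393 - j0.07698 A = 0.4005∠-11.1° A.
Step 6 — Complex power: S = V·I* = 32.08 + j0.1019 VA.
Step 7 — Real power: P = Re(S) = 32.08 W.
Step 8 — Reactive power: Q = Im(S) = 0.1019 VAR.
Step 9 — Apparent power: |S| = 32.08 VA.
Step 10 — Power factor: PF = P/|S| = 1 (lagging).

(a) P = 32.08 W  (b) Q = 0.1019 VAR  (c) S = 32.08 VA  (d) PF = 1 (lagging)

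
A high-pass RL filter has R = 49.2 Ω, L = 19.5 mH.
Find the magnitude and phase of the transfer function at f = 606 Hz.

Step 1 — Angular frequency: ω = 2π·606 = 3808 rad/s.
Step 2 — Transfer function: H(jω) = jωL/(R + jωL).
Step 3 — Numerator jωL = j·74.25; denominator R + jωL = 49.2 + j74.25.
Step 4 — H = 0.6949 + j0.4605.
Step 5 — Magnitude: |H| = 0.8336 (-1.6 dB); phase: φ = 33.5°.

|H| = 0.8336 (-1.6 dB), φ = 33.5°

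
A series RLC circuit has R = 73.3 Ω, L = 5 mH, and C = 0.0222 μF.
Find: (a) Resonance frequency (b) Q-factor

Step 1 — Resonance condition Im(Z)=0 gives ω₀ = 1/√(LC).
Step 2 — ω₀ = 1/√(0.005·2.22e-08) = 9.492e+04 rad/s.
Step 3 — f₀ = ω₀/(2π) = 1.511e+04 Hz.
Step 4 — Series Q: Q = ω₀L/R = 9.492e+04·0.005/73.3 = 6.474.

(a) f₀ = 1.511e+04 Hz  (b) Q = 6.474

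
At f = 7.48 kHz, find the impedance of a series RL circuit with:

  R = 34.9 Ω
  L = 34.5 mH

Step 1 — Angular frequency: ω = 2π·f = 2π·7480 = 4.7e+04 rad/s.
Step 2 — Component impedances:
  R: Z = R = 34.9 Ω
  L: Z = jωL = j·4.7e+04·0.0345 = 0 + j1621 Ω
Step 3 — Series combination: Z_total = R + L = 34.9 + j1621 Ω = 1622∠88.8° Ω.

Z = 34.9 + j1621 Ω = 1622∠88.8° Ω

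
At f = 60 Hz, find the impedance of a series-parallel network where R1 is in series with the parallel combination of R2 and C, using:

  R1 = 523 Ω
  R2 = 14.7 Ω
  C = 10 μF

Step 1 — Angular frequency: ω = 2π·f = 2π·60 = 377 rad/s.
Step 2 — Component impedances:
  R1: Z = R = 523 Ω
  R2: Z = R = 14.7 Ω
  C: Z = 1/(jωC) = -j/(ω·C) = 0 - j265.3 Ω
Step 3 — Parallel branch: R2 || C = 1/(1/R2 + 1/C) = 14.65 - j0.8121 Ω.
Step 4 — Series with R1: Z_total = R1 + (R2 || C) = 537.7 - j0.8121 Ω = 537.7∠-0.1° Ω.

Z = 537.7 - j0.8121 Ω = 537.7∠-0.1° Ω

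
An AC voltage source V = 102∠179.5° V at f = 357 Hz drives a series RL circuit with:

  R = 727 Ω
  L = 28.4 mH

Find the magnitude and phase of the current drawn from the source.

Step 1 — Angular frequency: ω = 2π·f = 2π·357 = 2243 rad/s.
Step 2 — Component impedances:
  R: Z = R = 727 Ω
  L: Z = jωL = j·2243·0.0284 = 0 + j63.7 Ω
Step 3 — Series combination: Z_total = R + L = 727 + j63.7 Ω = 729.8∠5.0° Ω.
Step 4 — Source phasor: V = 102∠179.5° V = -102 + j0.8901 V.
Step 5 — Ohm's law: I = V / Z_total = (-102 + j0.8901) / (727 + j63.7) = -0.1391 + j0.01342 A.
Step 6 — Convert to polar: |I| = 0.1398 A, ∠I = 174.5°.

I = 0.1398∠174.5° A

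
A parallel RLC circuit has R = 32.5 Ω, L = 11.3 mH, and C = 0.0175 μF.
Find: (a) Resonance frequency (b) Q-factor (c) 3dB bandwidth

Step 1 — Resonance: ω₀ = 1/√(LC) = 1/√(0.0113·1.75e-08) = 7.111e+04 rad/s.
Step 2 — f₀ = ω₀/(2π) = 1.132e+04 Hz.
Step 3 — Parallel Q: Q = R/(ω₀L) = 32.5/(7.111e+04·0.0113) = 0.04044.
Step 4 — Bandwidth: Δω = ω₀/Q = 1.758e+06 rad/s; BW = Δω/(2π) = 2.798e+05 Hz.

(a) f₀ = 1.132e+04 Hz  (b) Q = 0.04044  (c) BW = 2.798e+05 Hz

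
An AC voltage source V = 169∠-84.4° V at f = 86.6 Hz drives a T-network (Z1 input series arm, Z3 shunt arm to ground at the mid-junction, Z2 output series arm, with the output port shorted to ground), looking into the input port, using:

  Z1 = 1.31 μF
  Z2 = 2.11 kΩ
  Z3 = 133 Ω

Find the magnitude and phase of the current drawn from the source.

Step 1 — Angular frequency: ω = 2π·f = 2π·86.6 = 544.1 rad/s.
Step 2 — Component impedances:
  Z1: Z = 1/(jωC) = -j/(ω·C) = 0 - j1403 Ω
  Z2: Z = R = 2110 Ω
  Z3: Z = R = 133 Ω
Step 3 — With the output port shorted to ground, the output series arm Z2 runs from the junction to ground; the shunt arm Z3 also runs from the junction to ground. They appear in parallel: Z3 || Z2 = 125.1 Ω.
Step 4 — Series with input arm Z1: Z_in = Z1 + (Z3 || Z2) = 125.1 - j1403 Ω = 1408∠-84.9° Ω.
Step 5 — Source phasor: V = 169∠-84.4° V = 16.49 - j168.2 V.
Step 6 — Ohm's law: I = V / Z_total = (16.49 - j168.2) / (125.1 - j1403) = 0.12 + j0.001055 A.
Step 7 — Convert to polar: |I| = 0.12 A, ∠I = 0.5°.

I = 0.12∠0.5° A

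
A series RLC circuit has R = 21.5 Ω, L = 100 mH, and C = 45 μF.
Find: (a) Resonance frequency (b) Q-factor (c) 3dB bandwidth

Step 1 — Resonance condition Im(Z)=0 gives ω₀ = 1/√(LC).
Step 2 — ω₀ = 1/√(0.1·4.5e-05) = 471.4 rad/s.
Step 3 — f₀ = ω₀/(2π) = 75.03 Hz.
Step 4 — Series Q: Q = ω₀L/R = 471.4·0.1/21.5 = 2.193.
Step 5 — 3dB bandwidth: Δω = ω₀/Q = 215 rad/s; BW = Δω/(2π) = 34.22 Hz.

(a) f₀ = 75.03 Hz  (b) Q = 2.193  (c) BW = 34.22 Hz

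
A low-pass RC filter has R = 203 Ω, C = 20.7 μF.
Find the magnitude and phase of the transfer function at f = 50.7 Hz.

Step 1 — Angular frequency: ω = 2π·50.7 = 318.6 rad/s.
Step 2 — Transfer function: H(jω) = 1/(1 + jωRC).
Step 3 — Denominator: 1 + jωRC = 1 + j·318.6·203·2.07e-05 = 1 + j1.339.
Step 4 — H = 0.3582 - j0.4795.
Step 5 — Magnitude: |H| = 0.5985 (-4.5 dB); phase: φ = -53.2°.

|H| = 0.5985 (-4.5 dB), φ = -53.2°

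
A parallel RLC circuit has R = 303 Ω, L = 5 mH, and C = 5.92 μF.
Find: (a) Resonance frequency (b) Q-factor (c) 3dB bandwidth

Step 1 — Resonance: ω₀ = 1/√(LC) = 1/√(0.005·5.92e-06) = 5812 rad/s.
Step 2 — f₀ = ω₀/(2π) = 925.1 Hz.
Step 3 — Parallel Q: Q = R/(ω₀L) = 303/(5812·0.005) = 10.43.
Step 4 — Bandwidth: Δω = ω₀/Q = 557.5 rad/s; BW = Δω/(2π) = 88.73 Hz.

(a) f₀ = 925.1 Hz  (b) Q = 10.43  (c) BW = 88.73 Hz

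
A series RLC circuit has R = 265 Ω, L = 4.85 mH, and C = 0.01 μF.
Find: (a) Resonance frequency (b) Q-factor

Step 1 — Resonance condition Im(Z)=0 gives ω₀ = 1/√(LC).
Step 2 — ω₀ = 1/√(0.00485·1e-08) = 1.436e+05 rad/s.
Step 3 — f₀ = ω₀/(2π) = 2.285e+04 Hz.
Step 4 — Series Q: Q = ω₀L/R = 1.436e+05·0.00485/265 = 2.628.

(a) f₀ = 2.285e+04 Hz  (b) Q = 2.628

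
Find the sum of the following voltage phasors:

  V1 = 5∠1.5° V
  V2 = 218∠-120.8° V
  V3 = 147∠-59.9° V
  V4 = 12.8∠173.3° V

Step 1 — Convert each phasor to rectangular form:
  V1 = 5·(cos(1.5°) + j·sin(1.5°)) = 4.998 + j0.1309 V
  V2 = 218·(cos(-120.8°) + j·sin(-120.8°)) = -111.6 - j187.3 V
  V3 = 147·(cos(-59.9°) + j·sin(-59.9°)) = 73.72 - j127.2 V
  V4 = 12.8·(cos(173.3°) + j·sin(173.3°)) = -12.71 + j1.493 V
Step 2 — Sum components: V_total = -45.62 - j312.8 V.
Step 3 — Convert to polar: |V_total| = 316.1 V, ∠V_total = -98.3°.

V_total = 316.1∠-98.3° V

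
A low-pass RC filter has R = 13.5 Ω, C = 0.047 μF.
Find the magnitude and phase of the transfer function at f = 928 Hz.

Step 1 — Angular frequency: ω = 2π·928 = 5831 rad/s.
Step 2 — Transfer function: H(jω) = 1/(1 + jωRC).
Step 3 — Denominator: 1 + jωRC = 1 + j·5831·13.5·4.7e-08 = 1 + j0.0037.
Step 4 — H = 1 - j0.0037.
Step 5 — Magnitude: |H| = 1 (-0.0 dB); phase: φ = -0.2°.

|H| = 1 (-0.0 dB), φ = -0.2°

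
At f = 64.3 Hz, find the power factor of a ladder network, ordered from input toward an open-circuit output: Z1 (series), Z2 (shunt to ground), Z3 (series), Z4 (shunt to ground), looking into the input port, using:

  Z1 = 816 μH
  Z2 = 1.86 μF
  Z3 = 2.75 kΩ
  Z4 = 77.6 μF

Step 1 — Angular frequency: ω = 2π·f = 2π·64.3 = 404 rad/s.
Step 2 — Component impedances:
  Z1: Z = jωL = j·404·0.000816 = 0 + j0.3297 Ω
  Z2: Z = 1/(jωC) = -j/(ω·C) = 0 - j1331 Ω
  Z3: Z = R = 2750 Ω
  Z4: Z = 1/(jωC) = -j/(ω·C) = 0 - j31.9 Ω
Step 3 — Ladder network (open output): work backward from the far end, alternating series and parallel combinations. Z_in = 517 - j1074 Ω = 1192∠-64.3° Ω.
Step 4 — Power factor: PF = cos(φ) = Re(Z)/|Z| = 517/1192 = 0.4337.
Step 5 — Type: Im(Z) = -1074 ⇒ leading (phase φ = -64.3°).

PF = 0.4337 (leading, φ = -64.3°)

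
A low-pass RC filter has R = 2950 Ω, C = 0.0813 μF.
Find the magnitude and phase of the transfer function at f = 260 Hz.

Step 1 — Angular frequency: ω = 2π·260 = 1634 rad/s.
Step 2 — Transfer function: H(jω) = 1/(1 + jωRC).
Step 3 — Denominator: 1 + jωRC = 1 + j·1634·2950·8.13e-08 = 1 + j0.3918.
Step 4 — H = 0.8669 - j0.3397.
Step 5 — Magnitude: |H| = 0.9311 (-0.6 dB); phase: φ = -21.4°.

|H| = 0.9311 (-0.6 dB), φ = -21.4°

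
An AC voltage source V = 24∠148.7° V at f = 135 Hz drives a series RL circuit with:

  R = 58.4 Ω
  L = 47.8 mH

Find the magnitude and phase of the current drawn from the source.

Step 1 — Angular frequency: ω = 2π·f = 2π·135 = 848.2 rad/s.
Step 2 — Component impedances:
  R: Z = R = 58.4 Ω
  L: Z = jωL = j·848.2·0.0478 = 0 + j40.55 Ω
Step 3 — Series combination: Z_total = R + L = 58.4 + j40.55 Ω = 71.09∠34.8° Ω.
Step 4 — Source phasor: V = 24∠148.7° V = -20.51 + j12.47 V.
Step 5 — Ohm's law: I = V / Z_total = (-20.51 + j12.47) / (58.4 + j40.55) = -0.1369 + j0.3086 A.
Step 6 — Convert to polar: |I| = 0.3376 A, ∠I = 113.9°.

I = 0.3376∠113.9° A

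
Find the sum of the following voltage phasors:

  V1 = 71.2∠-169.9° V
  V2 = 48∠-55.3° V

Step 1 — Convert each phasor to rectangular form:
  V1 = 71.2·(cos(-169.9°) + j·sin(-169.9°)) = -70.1 - j12.49 V
  V2 = 48·(cos(-55.3°) + j·sin(-55.3°)) = 27.33 - j39.46 V
Step 2 — Sum components: V_total = -42.77 - j51.95 V.
Step 3 — Convert to polar: |V_total| = 67.29 V, ∠V_total = -129.5°.

V_total = 67.29∠-129.5° V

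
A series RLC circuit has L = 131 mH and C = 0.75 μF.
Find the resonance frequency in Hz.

Step 1 — Resonance condition Im(Z)=0 gives ω₀ = 1/√(LC).
Step 2 — ω₀ = 1/√(0.131·7.5e-07) = 3190 rad/s.
Step 3 — f₀ = ω₀/(2π) = 507.8 Hz.

f₀ = 507.8 Hz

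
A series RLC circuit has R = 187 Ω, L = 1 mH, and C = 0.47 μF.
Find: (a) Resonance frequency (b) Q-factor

Step 1 — Resonance condition Im(Z)=0 gives ω₀ = 1/√(LC).
Step 2 — ω₀ = 1/√(0.001·4.7e-07) = 4.613e+04 rad/s.
Step 3 — f₀ = ω₀/(2π) = 7341 Hz.
Step 4 — Series Q: Q = ω₀L/R = 4.613e+04·0.001/187 = 0.2467.

(a) f₀ = 7341 Hz  (b) Q = 0.2467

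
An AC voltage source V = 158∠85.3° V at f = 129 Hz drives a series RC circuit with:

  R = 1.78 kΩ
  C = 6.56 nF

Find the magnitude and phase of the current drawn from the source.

Step 1 — Angular frequency: ω = 2π·f = 2π·129 = 810.5 rad/s.
Step 2 — Component impedances:
  R: Z = R = 1780 Ω
  C: Z = 1/(jωC) = -j/(ω·C) = 0 - j1.881e+05 Ω
Step 3 — Series combination: Z_total = R + C = 1780 - j1.881e+05 Ω = 1.881e+05∠-89.5° Ω.
Step 4 — Source phasor: V = 158∠85.3° V = 12.95 + j157.5 V.
Step 5 — Ohm's law: I = V / Z_total = (12.95 + j157.5) / (1780 - j1.881e+05) = -0.0008365 + j7.675e-05 A.
Step 6 — Convert to polar: |I| = 0.0008401 A, ∠I = 174.8°.

I = 0.0008401∠174.8° A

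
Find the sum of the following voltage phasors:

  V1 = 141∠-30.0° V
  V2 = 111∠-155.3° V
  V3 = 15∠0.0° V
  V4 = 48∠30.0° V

Step 1 — Convert each phasor to rectangular form:
  V1 = 141·(cos(-30.0°) + j·sin(-30.0°)) = 122.1 - j70.5 V
  V2 = 111·(cos(-155.3°) + j·sin(-155.3°)) = -100.8 - j46.38 V
  V3 = 15·(cos(0.0°) + j·sin(0.0°)) = 15 V
  V4 = 48·(cos(30.0°) + j·sin(30.0°)) = 41.57 + j24 V
Step 2 — Sum components: V_total = 77.83 - j92.88 V.
Step 3 — Convert to polar: |V_total| = 121.2 V, ∠V_total = -50.0°.

V_total = 121.2∠-50.0° V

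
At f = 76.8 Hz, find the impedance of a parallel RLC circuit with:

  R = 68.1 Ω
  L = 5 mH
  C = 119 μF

Step 1 — Angular frequency: ω = 2π·f = 2π·76.8 = 482.5 rad/s.
Step 2 — Component impedances:
  R: Z = R = 68.1 Ω
  L: Z = jωL = j·482.5·0.005 = 0 + j2.413 Ω
  C: Z = 1/(jωC) = -j/(ω·C) = 0 - j17.41 Ω
Step 3 — Parallel combination: 1/Z_total = 1/R + 1/L + 1/C; Z_total = 0.115 + j2.796 Ω = 2.798∠87.6° Ω.

Z = 0.115 + j2.796 Ω = 2.798∠87.6° Ω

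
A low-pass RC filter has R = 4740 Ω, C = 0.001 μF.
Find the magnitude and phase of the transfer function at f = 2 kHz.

Step 1 — Angular frequency: ω = 2π·2000 = 1.257e+04 rad/s.
Step 2 — Transfer function: H(jω) = 1/(1 + jωRC).
Step 3 — Denominator: 1 + jωRC = 1 + j·1.257e+04·4740·1e-09 = 1 + j0.05956.
Step 4 — H = 0.9965 - j0.05935.
Step 5 — Magnitude: |H| = 0.9982 (-0.0 dB); phase: φ = -3.4°.

|H| = 0.9982 (-0.0 dB), φ = -3.4°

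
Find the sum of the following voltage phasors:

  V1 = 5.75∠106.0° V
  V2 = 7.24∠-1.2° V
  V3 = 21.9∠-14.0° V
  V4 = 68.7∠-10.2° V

Step 1 — Convert each phasor to rectangular form:
  V1 = 5.75·(cos(106.0°) + j·sin(106.0°)) = -1.585 + j5.527 V
  V2 = 7.24·(cos(-1.2°) + j·sin(-1.2°)) = 7.238 - j0.1516 V
  V3 = 21.9·(cos(-14.0°) + j·sin(-14.0°)) = 21.25 - j5.298 V
  V4 = 68.7·(cos(-10.2°) + j·sin(-10.2°)) = 67.61 - j12.17 V
Step 2 — Sum components: V_total = 94.52 - j12.09 V.
Step 3 — Convert to polar: |V_total| = 95.29 V, ∠V_total = -7.3°.

V_total = 95.29∠-7.3° V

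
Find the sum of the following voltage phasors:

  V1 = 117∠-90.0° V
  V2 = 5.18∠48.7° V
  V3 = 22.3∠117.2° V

Step 1 — Convert each phasor to rectangular form:
  V1 = 117·(cos(-90.0°) + j·sin(-90.0°)) = 0 - j117 V
  V2 = 5.18·(cos(48.7°) + j·sin(48.7°)) = 3.419 + j3.892 V
  V3 = 22.3·(cos(117.2°) + j·sin(117.2°)) = -10.19 + j19.83 V
Step 2 — Sum components: V_total = -6.774 - j93.27 V.
Step 3 — Convert to polar: |V_total| = 93.52 V, ∠V_total = -94.2°.

V_total = 93.52∠-94.2° V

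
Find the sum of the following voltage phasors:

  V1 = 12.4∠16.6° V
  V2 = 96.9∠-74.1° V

Step 1 — Convert each phasor to rectangular form:
  V1 = 12.4·(cos(16.6°) + j·sin(16.6°)) = 11.88 + j3.543 V
  V2 = 96.9·(cos(-74.1°) + j·sin(-74.1°)) = 26.55 - j93.19 V
Step 2 — Sum components: V_total = 38.43 - j89.65 V.
Step 3 — Convert to polar: |V_total| = 97.54 V, ∠V_total = -66.8°.

V_total = 97.54∠-66.8° V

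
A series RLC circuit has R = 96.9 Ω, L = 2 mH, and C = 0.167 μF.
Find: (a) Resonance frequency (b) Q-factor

Step 1 — Resonance condition Im(Z)=0 gives ω₀ = 1/√(LC).
Step 2 — ω₀ = 1/√(0.002·1.67e-07) = 5.472e+04 rad/s.
Step 3 — f₀ = ω₀/(2π) = 8709 Hz.
Step 4 — Series Q: Q = ω₀L/R = 5.472e+04·0.002/96.9 = 1.129.

(a) f₀ = 8709 Hz  (b) Q = 1.129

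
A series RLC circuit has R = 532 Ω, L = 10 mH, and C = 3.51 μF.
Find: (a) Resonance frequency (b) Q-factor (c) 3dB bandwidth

Step 1 — Resonance: ω₀ = 1/√(LC) = 1/√(0.01·3.51e-06) = 5338 rad/s.
Step 2 — f₀ = ω₀/(2π) = 849.5 Hz.
Step 3 — Series Q: Q = ω₀L/R = 5338·0.01/532 = 0.1003.
Step 4 — Bandwidth: Δω = ω₀/Q = 5.32e+04 rad/s; BW = Δω/(2π) = 8467 Hz.

(a) f₀ = 849.5 Hz  (b) Q = 0.1003  (c) BW = 8467 Hz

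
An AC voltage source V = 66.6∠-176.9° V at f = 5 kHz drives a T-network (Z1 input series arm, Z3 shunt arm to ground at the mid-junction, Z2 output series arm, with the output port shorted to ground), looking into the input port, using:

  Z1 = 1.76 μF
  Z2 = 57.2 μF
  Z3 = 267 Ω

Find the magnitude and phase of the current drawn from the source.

Step 1 — Angular frequency: ω = 2π·f = 2π·5000 = 3.142e+04 rad/s.
Step 2 — Component impedances:
  Z1: Z = 1/(jωC) = -j/(ω·C) = 0 - j18.09 Ω
  Z2: Z = 1/(jωC) = -j/(ω·C) = 0 - j0.5565 Ω
  Z3: Z = R = 267 Ω
Step 3 — With the output port shorted to ground, the output series arm Z2 runs from the junction to ground; the shunt arm Z3 also runs from the junction to ground. They appear in parallel: Z3 || Z2 = 0.00116 - j0.5565 Ω.
Step 4 — Series with input arm Z1: Z_in = Z1 + (Z3 || Z2) = 0.00116 - j18.64 Ω = 18.64∠-90.0° Ω.
Step 5 — Source phasor: V = 66.6∠-176.9° V = -66.5 - j3.602 V.
Step 6 — Ohm's law: I = V / Z_total = (-66.5 - j3.602) / (0.00116 - j18.64) = 0.193 - j3.567 A.
Step 7 — Convert to polar: |I| = 3.573 A, ∠I = -86.9°.

I = 3.573∠-86.9° A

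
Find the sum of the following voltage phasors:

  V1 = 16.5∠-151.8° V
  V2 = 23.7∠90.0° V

Step 1 — Convert each phasor to rectangular form:
  V1 = 16.5·(cos(-151.8°) + j·sin(-151.8°)) = -14.54 - j7.797 V
  V2 = 23.7·(cos(90.0°) + j·sin(90.0°)) = 0 + j23.7 V
Step 2 — Sum components: V_total = -14.54 + j15.9 V.
Step 3 — Convert to polar: |V_total| = 21.55 V, ∠V_total = 132.4°.

V_total = 21.55∠132.4° V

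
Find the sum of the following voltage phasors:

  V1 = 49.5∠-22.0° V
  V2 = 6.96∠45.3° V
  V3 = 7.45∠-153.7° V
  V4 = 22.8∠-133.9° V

Step 1 — Convert each phasor to rectangular form:
  V1 = 49.5·(cos(-22.0°) + j·sin(-22.0°)) = 45.9 - j18.54 V
  V2 = 6.96·(cos(45.3°) + j·sin(45.3°)) = 4.896 + j4.947 V
  V3 = 7.45·(cos(-153.7°) + j·sin(-153.7°)) = -6.679 - j3.301 V
  V4 = 22.8·(cos(-133.9°) + j·sin(-133.9°)) = -15.81 - j16.43 V
Step 2 — Sum components: V_total = 28.3 - j33.33 V.
Step 3 — Convert to polar: |V_total| = 43.72 V, ∠V_total = -49.7°.

V_total = 43.72∠-49.7° V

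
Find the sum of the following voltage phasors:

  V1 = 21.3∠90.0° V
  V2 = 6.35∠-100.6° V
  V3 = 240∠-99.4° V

Step 1 — Convert each phasor to rectangular form:
  V1 = 21.3·(cos(90.0°) + j·sin(90.0°)) = 0 + j21.3 V
  V2 = 6.35·(cos(-100.6°) + j·sin(-100.6°)) = -1.168 - j6.242 V
  V3 = 240·(cos(-99.4°) + j·sin(-99.4°)) = -39.2 - j236.8 V
Step 2 — Sum components: V_total = -40.37 - j221.7 V.
Step 3 — Convert to polar: |V_total| = 225.4 V, ∠V_total = -100.3°.

V_total = 225.4∠-100.3° V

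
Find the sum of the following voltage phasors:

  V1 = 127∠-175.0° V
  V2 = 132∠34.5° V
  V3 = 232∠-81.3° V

Step 1 — Convert each phasor to rectangular form:
  V1 = 127·(cos(-175.0°) + j·sin(-175.0°)) = -126.5 - j11.07 V
  V2 = 132·(cos(34.5°) + j·sin(34.5°)) = 108.8 + j74.77 V
  V3 = 232·(cos(-81.3°) + j·sin(-81.3°)) = 35.09 - j229.3 V
Step 2 — Sum components: V_total = 17.36 - j165.6 V.
Step 3 — Convert to polar: |V_total| = 166.5 V, ∠V_total = -84.0°.

V_total = 166.5∠-84.0° V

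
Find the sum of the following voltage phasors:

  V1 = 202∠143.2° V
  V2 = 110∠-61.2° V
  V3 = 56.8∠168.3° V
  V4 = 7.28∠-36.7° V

Step 1 — Convert each phasor to rectangular form:
  V1 = 202·(cos(143.2°) + j·sin(143.2°)) = -161.7 + j121 V
  V2 = 110·(cos(-61.2°) + j·sin(-61.2°)) = 52.99 - j96.39 V
  V3 = 56.8·(cos(168.3°) + j·sin(168.3°)) = -55.62 + j11.52 V
  V4 = 7.28·(cos(-36.7°) + j·sin(-36.7°)) = 5.837 - j4.351 V
Step 2 — Sum components: V_total = -158.5 + j31.78 V.
Step 3 — Convert to polar: |V_total| = 161.7 V, ∠V_total = 168.7°.

V_total = 161.7∠168.7° V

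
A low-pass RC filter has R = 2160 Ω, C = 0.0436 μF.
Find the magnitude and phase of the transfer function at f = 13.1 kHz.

Step 1 — Angular frequency: ω = 2π·1.31e+04 = 8.231e+04 rad/s.
Step 2 — Transfer function: H(jω) = 1/(1 + jωRC).
Step 3 — Denominator: 1 + jωRC = 1 + j·8.231e+04·2160·4.36e-08 = 1 + j7.752.
Step 4 — H = 0.01637 - j0.1269.
Step 5 — Magnitude: |H| = 0.1279 (-17.9 dB); phase: φ = -82.6°.

|H| = 0.1279 (-17.9 dB), φ = -82.6°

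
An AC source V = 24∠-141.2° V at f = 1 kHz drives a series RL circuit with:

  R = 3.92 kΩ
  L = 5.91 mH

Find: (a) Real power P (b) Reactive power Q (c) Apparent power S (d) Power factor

Step 1 — Angular frequency: ω = 2π·f = 2π·1000 = 6283 rad/s.
Step 2 — Component impedances:
  R: Z = R = 3920 Ω
  L: Z = jωL = j·6283·0.00591 = 0 + j37.13 Ω
Step 3 — Series combination: Z_total = R + L = 3920 + j37.13 Ω = 3920∠0.5° Ω.
Step 4 — Source phasor: V = 24∠-141.2° V = -18.7 - j15.04 V.
Step 5 — Current: I = V / Z = -0.004807 - j0.003791 A = 0.006122∠-141.7° A.
Step 6 — Complex power: S = V·I* = 0.1469 + j0.001392 VA.
Step 7 — Real power: P = Re(S) = 0.1469 W.
Step 8 — Reactive power: Q = Im(S) = 0.001392 VAR.
Step 9 — Apparent power: |S| = 0.1469 VA.
Step 10 — Power factor: PF = P/|S| = 1 (lagging).

(a) P = 0.1469 W  (b) Q = 0.001392 VAR  (c) S = 0.1469 VA  (d) PF = 1 (lagging)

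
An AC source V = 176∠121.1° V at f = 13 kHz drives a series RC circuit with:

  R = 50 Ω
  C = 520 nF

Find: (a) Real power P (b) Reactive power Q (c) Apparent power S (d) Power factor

Step 1 — Angular frequency: ω = 2π·f = 2π·1.3e+04 = 8.168e+04 rad/s.
Step 2 — Component impedances:
  R: Z = R = 50 Ω
  C: Z = 1/(jωC) = -j/(ω·C) = 0 - j23.54 Ω
Step 3 — Series combination: Z_total = R + C = 50 - j23.54 Ω = 55.27∠-25.2° Ω.
Step 4 — Source phasor: V = 176∠121.1° V = -90.91 + j150.7 V.
Step 5 — Current: I = V / Z = -2.65 + j1.766 A = 3.185∠146.3° A.
Step 6 — Complex power: S = V·I* = 507.1 - j238.8 VA.
Step 7 — Real power: P = Re(S) = 507.1 W.
Step 8 — Reactive power: Q = Im(S) = -238.8 VAR.
Step 9 — Apparent power: |S| = 560.5 VA.
Step 10 — Power factor: PF = P/|S| = 0.9047 (leading).

(a) P = 507.1 W  (b) Q = -238.8 VAR  (c) S = 560.5 VA  (d) PF = 0.9047 (leading)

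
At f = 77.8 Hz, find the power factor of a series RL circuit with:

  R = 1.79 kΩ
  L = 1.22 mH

Step 1 — Angular frequency: ω = 2π·f = 2π·77.8 = 488.8 rad/s.
Step 2 — Component impedances:
  R: Z = R = 1790 Ω
  L: Z = jωL = j·488.8·0.00122 = 0 + j0.5964 Ω
Step 3 — Series combination: Z_total = R + L = 1790 + j0.5964 Ω = 1790∠0.0° Ω.
Step 4 — Power factor: PF = cos(φ) = Re(Z)/|Z| = 1790/1790 = 1.
Step 5 — Type: Im(Z) = 0.5964 ⇒ lagging (phase φ = 0.0°).

PF = 1 (lagging, φ = 0.0°)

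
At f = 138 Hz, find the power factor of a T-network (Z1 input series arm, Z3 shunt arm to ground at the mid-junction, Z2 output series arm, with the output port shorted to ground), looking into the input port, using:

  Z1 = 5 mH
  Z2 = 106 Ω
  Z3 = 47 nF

Step 1 — Angular frequency: ω = 2π·f = 2π·138 = 867.1 rad/s.
Step 2 — Component impedances:
  Z1: Z = jωL = j·867.1·0.005 = 0 + j4.335 Ω
  Z2: Z = R = 106 Ω
  Z3: Z = 1/(jωC) = -j/(ω·C) = 0 - j2.454e+04 Ω
Step 3 — With the output port shorted to ground, the output series arm Z2 runs from the junction to ground; the shunt arm Z3 also runs from the junction to ground. They appear in parallel: Z3 || Z2 = 106 - j0.4579 Ω.
Step 4 — Series with input arm Z1: Z_in = Z1 + (Z3 || Z2) = 106 + j3.878 Ω = 106.1∠2.1° Ω.
Step 5 — Power factor: PF = cos(φ) = Re(Z)/|Z| = 106/106.07 = 0.9993.
Step 6 — Type: Im(Z) = 3.878 ⇒ lagging (phase φ = 2.1°).

PF = 0.9993 (lagging, φ = 2.1°)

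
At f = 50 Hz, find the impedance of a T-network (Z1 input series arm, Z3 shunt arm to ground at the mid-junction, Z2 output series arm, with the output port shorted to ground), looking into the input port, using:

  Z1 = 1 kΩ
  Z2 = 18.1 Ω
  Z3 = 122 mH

Step 1 — Angular frequency: ω = 2π·f = 2π·50 = 314.2 rad/s.
Step 2 — Component impedances:
  Z1: Z = R = 1000 Ω
  Z2: Z = R = 18.1 Ω
  Z3: Z = jωL = j·314.2·0.122 = 0 + j38.33 Ω
Step 3 — With the output port shorted to ground, the output series arm Z2 runs from the junction to ground; the shunt arm Z3 also runs from the junction to ground. They appear in parallel: Z3 || Z2 = 14.8 + j6.989 Ω.
Step 4 — Series with input arm Z1: Z_in = Z1 + (Z3 || Z2) = 1015 + j6.989 Ω = 1015∠0.4° Ω.

Z = 1015 + j6.989 Ω = 1015∠0.4° Ω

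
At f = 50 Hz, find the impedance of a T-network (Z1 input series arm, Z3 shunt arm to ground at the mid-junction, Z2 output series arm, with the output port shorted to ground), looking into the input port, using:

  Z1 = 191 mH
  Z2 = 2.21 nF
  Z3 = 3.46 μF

Step 1 — Angular frequency: ω = 2π·f = 2π·50 = 314.2 rad/s.
Step 2 — Component impedances:
  Z1: Z = jωL = j·314.2·0.191 = 0 + j60 Ω
  Z2: Z = 1/(jωC) = -j/(ω·C) = 0 - j1.44e+06 Ω
  Z3: Z = 1/(jωC) = -j/(ω·C) = 0 - j920 Ω
Step 3 — With the output port shorted to ground, the output series arm Z2 runs from the junction to ground; the shunt arm Z3 also runs from the junction to ground. They appear in parallel: Z3 || Z2 = 0 - j919.4 Ω.
Step 4 — Series with input arm Z1: Z_in = Z1 + (Z3 || Z2) = 0 - j859.4 Ω = 859.4∠-90.0° Ω.

Z = 0 - j859.4 Ω = 859.4∠-90.0° Ω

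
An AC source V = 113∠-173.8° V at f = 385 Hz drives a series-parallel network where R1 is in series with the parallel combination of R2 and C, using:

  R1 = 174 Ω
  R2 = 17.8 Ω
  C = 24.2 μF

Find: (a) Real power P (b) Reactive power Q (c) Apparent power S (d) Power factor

Step 1 — Angular frequency: ω = 2π·f = 2π·385 = 2419 rad/s.
Step 2 — Component impedances:
  R1: Z = R = 174 Ω
  R2: Z = R = 17.8 Ω
  C: Z = 1/(jωC) = -j/(ω·C) = 0 - j17.08 Ω
Step 3 — Parallel branch: R2 || C = 1/(1/R2 + 1/C) = 8.534 - j8.892 Ω.
Step 4 — Series with R1: Z_total = R1 + (R2 || C) = 182.5 - j8.892 Ω = 182.8∠-2.8° Ω.
Step 5 — Source phasor: V = 113∠-173.8° V = -112.3 - j12.2 V.
Step 6 — Current: I = V / Z = -0.6107 - j0.09661 A = 0.6183∠-171.0° A.
Step 7 — Complex power: S = V·I* = 69.79 - j3.4 VA.
Step 8 — Real power: P = Re(S) = 69.79 W.
Step 9 — Reactive power: Q = Im(S) = -3.4 VAR.
Step 10 — Apparent power: |S| = 69.87 VA.
Step 11 — Power factor: PF = P/|S| = 0.9988 (leading).

(a) P = 69.79 W  (b) Q = -3.4 VAR  (c) S = 69.87 VA  (d) PF = 0.9988 (leading)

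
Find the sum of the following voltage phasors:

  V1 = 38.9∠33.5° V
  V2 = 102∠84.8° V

Step 1 — Convert each phasor to rectangular form:
  V1 = 38.9·(cos(33.5°) + j·sin(33.5°)) = 32.44 + j21.47 V
  V2 = 102·(cos(84.8°) + j·sin(84.8°)) = 9.245 + j101.6 V
Step 2 — Sum components: V_total = 41.68 + j123.1 V.
Step 3 — Convert to polar: |V_total| = 129.9 V, ∠V_total = 71.3°.

V_total = 129.9∠71.3° V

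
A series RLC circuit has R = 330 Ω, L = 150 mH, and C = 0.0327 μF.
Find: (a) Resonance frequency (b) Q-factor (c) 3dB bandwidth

Step 1 — Resonance: ω₀ = 1/√(LC) = 1/√(0.15·3.27e-08) = 1.428e+04 rad/s.
Step 2 — f₀ = ω₀/(2π) = 2272 Hz.
Step 3 — Series Q: Q = ω₀L/R = 1.428e+04·0.15/330 = 6.49.
Step 4 — Bandwidth: Δω = ω₀/Q = 2200 rad/s; BW = Δω/(2π) = 350.1 Hz.

(a) f₀ = 2272 Hz  (b) Q = 6.49  (c) BW = 350.1 Hz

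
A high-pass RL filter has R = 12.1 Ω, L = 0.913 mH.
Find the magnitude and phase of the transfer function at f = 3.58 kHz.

Step 1 — Angular frequency: ω = 2π·3580 = 2.249e+04 rad/s.
Step 2 — Transfer function: H(jω) = jωL/(R + jωL).
Step 3 — Numerator jωL = j·20.54; denominator R + jωL = 12.1 + j20.54.
Step 4 — H = 0.7423 + j0.4374.
Step 5 — Magnitude: |H| = 0.8616 (-1.3 dB); phase: φ = 30.5°.

|H| = 0.8616 (-1.3 dB), φ = 30.5°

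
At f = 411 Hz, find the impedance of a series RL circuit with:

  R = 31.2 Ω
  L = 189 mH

Step 1 — Angular frequency: ω = 2π·f = 2π·411 = 2582 rad/s.
Step 2 — Component impedances:
  R: Z = R = 31.2 Ω
  L: Z = jωL = j·2582·0.189 = 0 + j488.1 Ω
Step 3 — Series combination: Z_total = R + L = 31.2 + j488.1 Ω = 489.1∠86.3° Ω.

Z = 31.2 + j488.1 Ω = 489.1∠86.3° Ω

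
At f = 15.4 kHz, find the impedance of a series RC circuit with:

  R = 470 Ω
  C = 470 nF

Step 1 — Angular frequency: ω = 2π·f = 2π·1.54e+04 = 9.676e+04 rad/s.
Step 2 — Component impedances:
  R: Z = R = 470 Ω
  C: Z = 1/(jωC) = -j/(ω·C) = 0 - j21.99 Ω
Step 3 — Series combination: Z_total = R + C = 470 - j21.99 Ω = 470.5∠-2.7° Ω.

Z = 470 - j21.99 Ω = 470.5∠-2.7° Ω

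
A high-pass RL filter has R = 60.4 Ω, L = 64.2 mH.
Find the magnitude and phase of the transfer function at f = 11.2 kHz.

Step 1 — Angular frequency: ω = 2π·1.12e+04 = 7.037e+04 rad/s.
Step 2 — Transfer function: H(jω) = jωL/(R + jωL).
Step 3 — Numerator jωL = j·4518; denominator R + jωL = 60.4 + j4518.
Step 4 — H = 0.9998 + j0.01337.
Step 5 — Magnitude: |H| = 0.9999 (-0.0 dB); phase: φ = 0.8°.

|H| = 0.9999 (-0.0 dB), φ = 0.8°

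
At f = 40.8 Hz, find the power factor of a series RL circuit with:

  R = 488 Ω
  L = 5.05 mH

Step 1 — Angular frequency: ω = 2π·f = 2π·40.8 = 256.4 rad/s.
Step 2 — Component impedances:
  R: Z = R = 488 Ω
  L: Z = jωL = j·256.4·0.00505 = 0 + j1.295 Ω
Step 3 — Series combination: Z_total = R + L = 488 + j1.295 Ω = 488∠0.2° Ω.
Step 4 — Power factor: PF = cos(φ) = Re(Z)/|Z| = 488/488 = 1.
Step 5 — Type: Im(Z) = 1.295 ⇒ lagging (phase φ = 0.2°).

PF = 1 (lagging, φ = 0.2°)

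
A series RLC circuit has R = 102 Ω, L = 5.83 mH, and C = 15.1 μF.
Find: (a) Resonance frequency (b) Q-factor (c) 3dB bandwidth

Step 1 — Resonance: ω₀ = 1/√(LC) = 1/√(0.00583·1.51e-05) = 3370 rad/s.
Step 2 — f₀ = ω₀/(2π) = 536.4 Hz.
Step 3 — Series Q: Q = ω₀L/R = 3370·0.00583/102 = 0.1926.
Step 4 — Bandwidth: Δω = ω₀/Q = 1.75e+04 rad/s; BW = Δω/(2π) = 2785 Hz.

(a) f₀ = 536.4 Hz  (b) Q = 0.1926  (c) BW = 2785 Hz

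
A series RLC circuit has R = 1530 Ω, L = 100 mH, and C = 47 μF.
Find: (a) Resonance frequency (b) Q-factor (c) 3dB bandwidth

Step 1 — Resonance condition Im(Z)=0 gives ω₀ = 1/√(LC).
Step 2 — ω₀ = 1/√(0.1·4.7e-05) = 461.3 rad/s.
Step 3 — f₀ = ω₀/(2π) = 73.41 Hz.
Step 4 — Series Q: Q = ω₀L/R = 461.3·0.1/1530 = 0.03015.
Step 5 — 3dB bandwidth: Δω = ω₀/Q = 1.53e+04 rad/s; BW = Δω/(2π) = 2435 Hz.

(a) f₀ = 73.41 Hz  (b) Q = 0.03015  (c) BW = 2435 Hz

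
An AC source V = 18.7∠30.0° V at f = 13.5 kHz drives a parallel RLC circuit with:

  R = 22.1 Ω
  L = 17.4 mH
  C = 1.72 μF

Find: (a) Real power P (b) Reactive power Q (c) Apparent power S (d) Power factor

Step 1 — Angular frequency: ω = 2π·f = 2π·1.35e+04 = 8.482e+04 rad/s.
Step 2 — Component impedances:
  R: Z = R = 22.1 Ω
  L: Z = jωL = j·8.482e+04·0.0174 = 0 + j1476 Ω
  C: Z = 1/(jωC) = -j/(ω·C) = 0 - j6.854 Ω
Step 3 — Parallel combination: 1/Z_total = 1/R + 1/L + 1/C; Z_total = 1.956 - j6.277 Ω = 6.574∠-72.7° Ω.
Step 4 — Source phasor: V = 18.7∠30.0° V = 16.19 + j9.35 V.
Step 5 — Current: I = V / Z = -0.625 + j2.775 A = 2.844∠102.7° A.
Step 6 — Complex power: S = V·I* = 15.82 - j50.78 VA.
Step 7 — Real power: P = Re(S) = 15.82 W.
Step 8 — Reactive power: Q = Im(S) = -50.78 VAR.
Step 9 — Apparent power: |S| = 53.19 VA.
Step 10 — Power factor: PF = P/|S| = 0.2975 (leading).

(a) P = 15.82 W  (b) Q = -50.78 VAR  (c) S = 53.19 VA  (d) PF = 0.2975 (leading)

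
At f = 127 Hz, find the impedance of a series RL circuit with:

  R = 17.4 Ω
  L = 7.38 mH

Step 1 — Angular frequency: ω = 2π·f = 2π·127 = 798 rad/s.
Step 2 — Component impedances:
  R: Z = R = 17.4 Ω
  L: Z = jωL = j·798·0.00738 = 0 + j5.889 Ω
Step 3 — Series combination: Z_total = R + L = 17.4 + j5.889 Ω = 18.37∠18.7° Ω.

Z = 17.4 + j5.889 Ω = 18.37∠18.7° Ω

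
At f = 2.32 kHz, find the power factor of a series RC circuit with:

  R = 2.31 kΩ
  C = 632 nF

Step 1 — Angular frequency: ω = 2π·f = 2π·2320 = 1.458e+04 rad/s.
Step 2 — Component impedances:
  R: Z = R = 2310 Ω
  C: Z = 1/(jωC) = -j/(ω·C) = 0 - j108.5 Ω
Step 3 — Series combination: Z_total = R + C = 2310 - j108.5 Ω = 2313∠-2.7° Ω.
Step 4 — Power factor: PF = cos(φ) = Re(Z)/|Z| = 2310/2312.5 = 0.9989.
Step 5 — Type: Im(Z) = -108.5 ⇒ leading (phase φ = -2.7°).

PF = 0.9989 (leading, φ = -2.7°)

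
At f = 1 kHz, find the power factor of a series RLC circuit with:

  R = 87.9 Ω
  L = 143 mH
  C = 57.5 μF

Step 1 — Angular frequency: ω = 2π·f = 2π·1000 = 6283 rad/s.
Step 2 — Component impedances:
  R: Z = R = 87.9 Ω
  L: Z = jωL = j·6283·0.143 = 0 + j898.5 Ω
  C: Z = 1/(jωC) = -j/(ω·C) = 0 - j2.768 Ω
Step 3 — Series combination: Z_total = R + L + C = 87.9 + j895.7 Ω = 900∠84.4° Ω.
Step 4 — Power factor: PF = cos(φ) = Re(Z)/|Z| = 87.9/900.03 = 0.09766.
Step 5 — Type: Im(Z) = 895.7 ⇒ lagging (phase φ = 84.4°).

PF = 0.09766 (lagging, φ = 84.4°)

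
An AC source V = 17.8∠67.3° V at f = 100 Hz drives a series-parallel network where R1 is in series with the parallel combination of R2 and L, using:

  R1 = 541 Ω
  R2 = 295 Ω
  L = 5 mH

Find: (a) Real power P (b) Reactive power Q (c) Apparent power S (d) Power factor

Step 1 — Angular frequency: ω = 2π·f = 2π·100 = 628.3 rad/s.
Step 2 — Component impedances:
  R1: Z = R = 541 Ω
  R2: Z = R = 295 Ω
  L: Z = jωL = j·628.3·0.005 = 0 + j3.142 Ω
Step 3 — Parallel branch: R2 || L = 1/(1/R2 + 1/L) = 0.03345 + j3.141 Ω.
Step 4 — Series with R1: Z_total = R1 + (R2 || L) = 541 + j3.141 Ω = 541∠0.3° Ω.
Step 5 — Source phasor: V = 17.8∠67.3° V = 6.869 + j16.42 V.
Step 6 — Current: I = V / Z = 0.01287 + j0.03028 A = 0.0329∠67.0° A.
Step 7 — Complex power: S = V·I* = 0.5856 + j0.0034 VA.
Step 8 — Real power: P = Re(S) = 0.5856 W.
Step 9 — Reactive power: Q = Im(S) = 0.0034 VAR.
Step 10 — Apparent power: |S| = 0.5856 VA.
Step 11 — Power factor: PF = P/|S| = 1 (lagging).

(a) P = 0.5856 W  (b) Q = 0.0034 VAR  (c) S = 0.5856 VA  (d) PF = 1 (lagging)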